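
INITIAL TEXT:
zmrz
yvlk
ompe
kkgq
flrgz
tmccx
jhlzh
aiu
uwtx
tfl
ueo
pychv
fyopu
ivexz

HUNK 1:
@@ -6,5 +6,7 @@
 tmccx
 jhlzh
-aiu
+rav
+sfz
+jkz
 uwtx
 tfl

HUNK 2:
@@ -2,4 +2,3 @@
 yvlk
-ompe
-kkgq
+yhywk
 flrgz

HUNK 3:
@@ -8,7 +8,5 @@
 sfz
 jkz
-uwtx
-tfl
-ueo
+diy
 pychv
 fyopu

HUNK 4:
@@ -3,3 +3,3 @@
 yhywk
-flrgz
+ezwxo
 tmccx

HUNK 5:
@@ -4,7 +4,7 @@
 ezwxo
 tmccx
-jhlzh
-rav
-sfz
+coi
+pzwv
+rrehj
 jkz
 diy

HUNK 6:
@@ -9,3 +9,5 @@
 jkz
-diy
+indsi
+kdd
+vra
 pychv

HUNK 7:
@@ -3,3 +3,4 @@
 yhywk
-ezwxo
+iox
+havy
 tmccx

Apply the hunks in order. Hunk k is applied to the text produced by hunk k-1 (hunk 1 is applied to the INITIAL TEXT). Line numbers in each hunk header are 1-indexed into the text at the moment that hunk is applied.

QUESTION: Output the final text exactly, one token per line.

Answer: zmrz
yvlk
yhywk
iox
havy
tmccx
coi
pzwv
rrehj
jkz
indsi
kdd
vra
pychv
fyopu
ivexz

Derivation:
Hunk 1: at line 6 remove [aiu] add [rav,sfz,jkz] -> 16 lines: zmrz yvlk ompe kkgq flrgz tmccx jhlzh rav sfz jkz uwtx tfl ueo pychv fyopu ivexz
Hunk 2: at line 2 remove [ompe,kkgq] add [yhywk] -> 15 lines: zmrz yvlk yhywk flrgz tmccx jhlzh rav sfz jkz uwtx tfl ueo pychv fyopu ivexz
Hunk 3: at line 8 remove [uwtx,tfl,ueo] add [diy] -> 13 lines: zmrz yvlk yhywk flrgz tmccx jhlzh rav sfz jkz diy pychv fyopu ivexz
Hunk 4: at line 3 remove [flrgz] add [ezwxo] -> 13 lines: zmrz yvlk yhywk ezwxo tmccx jhlzh rav sfz jkz diy pychv fyopu ivexz
Hunk 5: at line 4 remove [jhlzh,rav,sfz] add [coi,pzwv,rrehj] -> 13 lines: zmrz yvlk yhywk ezwxo tmccx coi pzwv rrehj jkz diy pychv fyopu ivexz
Hunk 6: at line 9 remove [diy] add [indsi,kdd,vra] -> 15 lines: zmrz yvlk yhywk ezwxo tmccx coi pzwv rrehj jkz indsi kdd vra pychv fyopu ivexz
Hunk 7: at line 3 remove [ezwxo] add [iox,havy] -> 16 lines: zmrz yvlk yhywk iox havy tmccx coi pzwv rrehj jkz indsi kdd vra pychv fyopu ivexz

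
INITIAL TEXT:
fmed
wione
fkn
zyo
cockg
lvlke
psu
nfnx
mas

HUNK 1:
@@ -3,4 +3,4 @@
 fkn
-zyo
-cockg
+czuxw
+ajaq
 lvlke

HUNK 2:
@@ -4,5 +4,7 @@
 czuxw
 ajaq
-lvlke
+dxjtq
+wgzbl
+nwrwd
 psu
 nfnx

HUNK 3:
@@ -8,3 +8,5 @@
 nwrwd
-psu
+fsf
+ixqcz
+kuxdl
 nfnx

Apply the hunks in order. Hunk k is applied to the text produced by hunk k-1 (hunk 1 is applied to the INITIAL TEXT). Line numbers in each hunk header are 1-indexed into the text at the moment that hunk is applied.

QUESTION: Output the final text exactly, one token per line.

Answer: fmed
wione
fkn
czuxw
ajaq
dxjtq
wgzbl
nwrwd
fsf
ixqcz
kuxdl
nfnx
mas

Derivation:
Hunk 1: at line 3 remove [zyo,cockg] add [czuxw,ajaq] -> 9 lines: fmed wione fkn czuxw ajaq lvlke psu nfnx mas
Hunk 2: at line 4 remove [lvlke] add [dxjtq,wgzbl,nwrwd] -> 11 lines: fmed wione fkn czuxw ajaq dxjtq wgzbl nwrwd psu nfnx mas
Hunk 3: at line 8 remove [psu] add [fsf,ixqcz,kuxdl] -> 13 lines: fmed wione fkn czuxw ajaq dxjtq wgzbl nwrwd fsf ixqcz kuxdl nfnx mas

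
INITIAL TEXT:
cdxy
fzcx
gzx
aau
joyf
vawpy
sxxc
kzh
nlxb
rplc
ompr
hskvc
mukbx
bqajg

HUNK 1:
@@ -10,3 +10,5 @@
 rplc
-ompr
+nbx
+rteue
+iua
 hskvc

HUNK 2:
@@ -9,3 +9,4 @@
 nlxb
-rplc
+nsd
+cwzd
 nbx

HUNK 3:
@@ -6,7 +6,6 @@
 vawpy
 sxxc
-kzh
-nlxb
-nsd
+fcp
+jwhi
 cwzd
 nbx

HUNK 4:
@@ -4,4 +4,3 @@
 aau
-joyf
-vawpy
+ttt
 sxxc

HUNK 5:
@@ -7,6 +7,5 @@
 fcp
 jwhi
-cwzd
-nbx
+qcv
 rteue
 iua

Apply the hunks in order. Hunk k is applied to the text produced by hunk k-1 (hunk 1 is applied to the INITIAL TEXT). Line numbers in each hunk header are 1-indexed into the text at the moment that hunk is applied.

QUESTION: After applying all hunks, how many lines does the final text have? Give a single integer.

Hunk 1: at line 10 remove [ompr] add [nbx,rteue,iua] -> 16 lines: cdxy fzcx gzx aau joyf vawpy sxxc kzh nlxb rplc nbx rteue iua hskvc mukbx bqajg
Hunk 2: at line 9 remove [rplc] add [nsd,cwzd] -> 17 lines: cdxy fzcx gzx aau joyf vawpy sxxc kzh nlxb nsd cwzd nbx rteue iua hskvc mukbx bqajg
Hunk 3: at line 6 remove [kzh,nlxb,nsd] add [fcp,jwhi] -> 16 lines: cdxy fzcx gzx aau joyf vawpy sxxc fcp jwhi cwzd nbx rteue iua hskvc mukbx bqajg
Hunk 4: at line 4 remove [joyf,vawpy] add [ttt] -> 15 lines: cdxy fzcx gzx aau ttt sxxc fcp jwhi cwzd nbx rteue iua hskvc mukbx bqajg
Hunk 5: at line 7 remove [cwzd,nbx] add [qcv] -> 14 lines: cdxy fzcx gzx aau ttt sxxc fcp jwhi qcv rteue iua hskvc mukbx bqajg
Final line count: 14

Answer: 14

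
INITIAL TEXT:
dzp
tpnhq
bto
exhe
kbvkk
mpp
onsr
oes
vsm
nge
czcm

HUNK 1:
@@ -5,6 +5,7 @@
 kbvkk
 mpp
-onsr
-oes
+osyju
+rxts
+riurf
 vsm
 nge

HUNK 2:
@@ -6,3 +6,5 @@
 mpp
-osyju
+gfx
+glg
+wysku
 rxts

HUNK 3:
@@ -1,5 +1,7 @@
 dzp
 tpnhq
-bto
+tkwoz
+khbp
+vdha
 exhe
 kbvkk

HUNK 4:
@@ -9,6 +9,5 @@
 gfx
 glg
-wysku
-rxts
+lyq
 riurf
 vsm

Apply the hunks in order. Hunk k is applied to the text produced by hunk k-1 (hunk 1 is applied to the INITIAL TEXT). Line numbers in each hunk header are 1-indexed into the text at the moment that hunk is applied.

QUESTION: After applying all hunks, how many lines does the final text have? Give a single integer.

Answer: 15

Derivation:
Hunk 1: at line 5 remove [onsr,oes] add [osyju,rxts,riurf] -> 12 lines: dzp tpnhq bto exhe kbvkk mpp osyju rxts riurf vsm nge czcm
Hunk 2: at line 6 remove [osyju] add [gfx,glg,wysku] -> 14 lines: dzp tpnhq bto exhe kbvkk mpp gfx glg wysku rxts riurf vsm nge czcm
Hunk 3: at line 1 remove [bto] add [tkwoz,khbp,vdha] -> 16 lines: dzp tpnhq tkwoz khbp vdha exhe kbvkk mpp gfx glg wysku rxts riurf vsm nge czcm
Hunk 4: at line 9 remove [wysku,rxts] add [lyq] -> 15 lines: dzp tpnhq tkwoz khbp vdha exhe kbvkk mpp gfx glg lyq riurf vsm nge czcm
Final line count: 15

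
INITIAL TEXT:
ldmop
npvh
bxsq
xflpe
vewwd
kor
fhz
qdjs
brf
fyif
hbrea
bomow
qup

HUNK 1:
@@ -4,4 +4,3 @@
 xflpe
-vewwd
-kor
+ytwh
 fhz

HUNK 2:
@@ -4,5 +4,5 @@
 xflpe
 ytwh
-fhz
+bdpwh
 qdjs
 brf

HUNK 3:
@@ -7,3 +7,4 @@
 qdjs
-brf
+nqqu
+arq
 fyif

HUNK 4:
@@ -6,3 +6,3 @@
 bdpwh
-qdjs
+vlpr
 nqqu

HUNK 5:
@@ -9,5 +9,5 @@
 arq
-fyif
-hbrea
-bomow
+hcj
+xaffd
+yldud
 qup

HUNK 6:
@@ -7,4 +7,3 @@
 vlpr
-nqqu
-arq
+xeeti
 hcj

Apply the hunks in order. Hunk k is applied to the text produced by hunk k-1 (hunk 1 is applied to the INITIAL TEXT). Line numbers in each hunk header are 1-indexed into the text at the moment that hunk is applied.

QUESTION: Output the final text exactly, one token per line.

Answer: ldmop
npvh
bxsq
xflpe
ytwh
bdpwh
vlpr
xeeti
hcj
xaffd
yldud
qup

Derivation:
Hunk 1: at line 4 remove [vewwd,kor] add [ytwh] -> 12 lines: ldmop npvh bxsq xflpe ytwh fhz qdjs brf fyif hbrea bomow qup
Hunk 2: at line 4 remove [fhz] add [bdpwh] -> 12 lines: ldmop npvh bxsq xflpe ytwh bdpwh qdjs brf fyif hbrea bomow qup
Hunk 3: at line 7 remove [brf] add [nqqu,arq] -> 13 lines: ldmop npvh bxsq xflpe ytwh bdpwh qdjs nqqu arq fyif hbrea bomow qup
Hunk 4: at line 6 remove [qdjs] add [vlpr] -> 13 lines: ldmop npvh bxsq xflpe ytwh bdpwh vlpr nqqu arq fyif hbrea bomow qup
Hunk 5: at line 9 remove [fyif,hbrea,bomow] add [hcj,xaffd,yldud] -> 13 lines: ldmop npvh bxsq xflpe ytwh bdpwh vlpr nqqu arq hcj xaffd yldud qup
Hunk 6: at line 7 remove [nqqu,arq] add [xeeti] -> 12 lines: ldmop npvh bxsq xflpe ytwh bdpwh vlpr xeeti hcj xaffd yldud qup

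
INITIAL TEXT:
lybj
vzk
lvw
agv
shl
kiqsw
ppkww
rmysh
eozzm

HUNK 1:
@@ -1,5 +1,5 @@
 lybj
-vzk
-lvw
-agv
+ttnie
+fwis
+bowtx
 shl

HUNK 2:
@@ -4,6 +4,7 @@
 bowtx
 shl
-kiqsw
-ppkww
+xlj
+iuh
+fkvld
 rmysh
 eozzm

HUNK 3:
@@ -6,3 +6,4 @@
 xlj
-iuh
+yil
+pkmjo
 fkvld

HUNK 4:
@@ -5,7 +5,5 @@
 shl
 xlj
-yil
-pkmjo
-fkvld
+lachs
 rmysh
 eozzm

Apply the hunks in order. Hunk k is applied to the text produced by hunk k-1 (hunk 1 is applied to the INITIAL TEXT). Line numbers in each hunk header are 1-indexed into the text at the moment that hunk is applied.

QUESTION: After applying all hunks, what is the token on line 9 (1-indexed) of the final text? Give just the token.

Hunk 1: at line 1 remove [vzk,lvw,agv] add [ttnie,fwis,bowtx] -> 9 lines: lybj ttnie fwis bowtx shl kiqsw ppkww rmysh eozzm
Hunk 2: at line 4 remove [kiqsw,ppkww] add [xlj,iuh,fkvld] -> 10 lines: lybj ttnie fwis bowtx shl xlj iuh fkvld rmysh eozzm
Hunk 3: at line 6 remove [iuh] add [yil,pkmjo] -> 11 lines: lybj ttnie fwis bowtx shl xlj yil pkmjo fkvld rmysh eozzm
Hunk 4: at line 5 remove [yil,pkmjo,fkvld] add [lachs] -> 9 lines: lybj ttnie fwis bowtx shl xlj lachs rmysh eozzm
Final line 9: eozzm

Answer: eozzm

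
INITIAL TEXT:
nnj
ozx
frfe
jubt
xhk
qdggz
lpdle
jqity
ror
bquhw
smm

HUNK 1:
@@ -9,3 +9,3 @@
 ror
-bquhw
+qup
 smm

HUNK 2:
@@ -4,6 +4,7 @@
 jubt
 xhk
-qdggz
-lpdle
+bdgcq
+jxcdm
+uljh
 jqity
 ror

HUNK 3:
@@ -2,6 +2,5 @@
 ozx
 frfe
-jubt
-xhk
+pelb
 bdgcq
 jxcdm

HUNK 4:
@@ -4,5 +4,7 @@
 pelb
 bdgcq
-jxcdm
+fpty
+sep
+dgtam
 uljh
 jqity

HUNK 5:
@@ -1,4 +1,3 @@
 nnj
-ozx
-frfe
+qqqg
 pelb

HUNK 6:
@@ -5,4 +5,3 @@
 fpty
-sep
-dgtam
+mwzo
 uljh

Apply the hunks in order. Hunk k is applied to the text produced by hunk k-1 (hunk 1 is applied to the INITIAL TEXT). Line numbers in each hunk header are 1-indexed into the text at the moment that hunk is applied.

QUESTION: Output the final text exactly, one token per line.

Answer: nnj
qqqg
pelb
bdgcq
fpty
mwzo
uljh
jqity
ror
qup
smm

Derivation:
Hunk 1: at line 9 remove [bquhw] add [qup] -> 11 lines: nnj ozx frfe jubt xhk qdggz lpdle jqity ror qup smm
Hunk 2: at line 4 remove [qdggz,lpdle] add [bdgcq,jxcdm,uljh] -> 12 lines: nnj ozx frfe jubt xhk bdgcq jxcdm uljh jqity ror qup smm
Hunk 3: at line 2 remove [jubt,xhk] add [pelb] -> 11 lines: nnj ozx frfe pelb bdgcq jxcdm uljh jqity ror qup smm
Hunk 4: at line 4 remove [jxcdm] add [fpty,sep,dgtam] -> 13 lines: nnj ozx frfe pelb bdgcq fpty sep dgtam uljh jqity ror qup smm
Hunk 5: at line 1 remove [ozx,frfe] add [qqqg] -> 12 lines: nnj qqqg pelb bdgcq fpty sep dgtam uljh jqity ror qup smm
Hunk 6: at line 5 remove [sep,dgtam] add [mwzo] -> 11 lines: nnj qqqg pelb bdgcq fpty mwzo uljh jqity ror qup smm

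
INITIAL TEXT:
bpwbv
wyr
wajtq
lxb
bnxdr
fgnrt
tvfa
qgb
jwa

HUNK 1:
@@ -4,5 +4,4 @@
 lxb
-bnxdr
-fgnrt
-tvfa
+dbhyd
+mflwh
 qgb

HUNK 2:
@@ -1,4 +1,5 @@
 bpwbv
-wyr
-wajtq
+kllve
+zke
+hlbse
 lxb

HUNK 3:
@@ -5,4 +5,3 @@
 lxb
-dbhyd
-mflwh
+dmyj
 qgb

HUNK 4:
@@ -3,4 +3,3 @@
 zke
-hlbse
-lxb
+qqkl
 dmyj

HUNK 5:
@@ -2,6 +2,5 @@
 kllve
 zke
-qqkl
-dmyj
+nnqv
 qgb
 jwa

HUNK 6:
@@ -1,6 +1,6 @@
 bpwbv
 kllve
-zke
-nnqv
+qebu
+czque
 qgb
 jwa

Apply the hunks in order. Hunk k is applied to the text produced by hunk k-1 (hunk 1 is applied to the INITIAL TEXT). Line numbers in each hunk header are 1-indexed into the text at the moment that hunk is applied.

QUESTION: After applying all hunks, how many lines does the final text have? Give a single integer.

Hunk 1: at line 4 remove [bnxdr,fgnrt,tvfa] add [dbhyd,mflwh] -> 8 lines: bpwbv wyr wajtq lxb dbhyd mflwh qgb jwa
Hunk 2: at line 1 remove [wyr,wajtq] add [kllve,zke,hlbse] -> 9 lines: bpwbv kllve zke hlbse lxb dbhyd mflwh qgb jwa
Hunk 3: at line 5 remove [dbhyd,mflwh] add [dmyj] -> 8 lines: bpwbv kllve zke hlbse lxb dmyj qgb jwa
Hunk 4: at line 3 remove [hlbse,lxb] add [qqkl] -> 7 lines: bpwbv kllve zke qqkl dmyj qgb jwa
Hunk 5: at line 2 remove [qqkl,dmyj] add [nnqv] -> 6 lines: bpwbv kllve zke nnqv qgb jwa
Hunk 6: at line 1 remove [zke,nnqv] add [qebu,czque] -> 6 lines: bpwbv kllve qebu czque qgb jwa
Final line count: 6

Answer: 6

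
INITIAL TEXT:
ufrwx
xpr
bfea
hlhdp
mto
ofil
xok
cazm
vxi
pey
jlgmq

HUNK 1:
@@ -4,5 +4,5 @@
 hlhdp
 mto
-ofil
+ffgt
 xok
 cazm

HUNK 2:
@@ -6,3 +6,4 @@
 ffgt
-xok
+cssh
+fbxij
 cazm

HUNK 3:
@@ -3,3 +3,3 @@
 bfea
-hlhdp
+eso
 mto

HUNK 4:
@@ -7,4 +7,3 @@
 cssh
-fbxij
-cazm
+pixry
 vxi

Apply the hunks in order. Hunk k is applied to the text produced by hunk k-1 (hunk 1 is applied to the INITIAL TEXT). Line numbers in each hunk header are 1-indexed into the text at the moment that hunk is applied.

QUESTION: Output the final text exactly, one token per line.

Answer: ufrwx
xpr
bfea
eso
mto
ffgt
cssh
pixry
vxi
pey
jlgmq

Derivation:
Hunk 1: at line 4 remove [ofil] add [ffgt] -> 11 lines: ufrwx xpr bfea hlhdp mto ffgt xok cazm vxi pey jlgmq
Hunk 2: at line 6 remove [xok] add [cssh,fbxij] -> 12 lines: ufrwx xpr bfea hlhdp mto ffgt cssh fbxij cazm vxi pey jlgmq
Hunk 3: at line 3 remove [hlhdp] add [eso] -> 12 lines: ufrwx xpr bfea eso mto ffgt cssh fbxij cazm vxi pey jlgmq
Hunk 4: at line 7 remove [fbxij,cazm] add [pixry] -> 11 lines: ufrwx xpr bfea eso mto ffgt cssh pixry vxi pey jlgmq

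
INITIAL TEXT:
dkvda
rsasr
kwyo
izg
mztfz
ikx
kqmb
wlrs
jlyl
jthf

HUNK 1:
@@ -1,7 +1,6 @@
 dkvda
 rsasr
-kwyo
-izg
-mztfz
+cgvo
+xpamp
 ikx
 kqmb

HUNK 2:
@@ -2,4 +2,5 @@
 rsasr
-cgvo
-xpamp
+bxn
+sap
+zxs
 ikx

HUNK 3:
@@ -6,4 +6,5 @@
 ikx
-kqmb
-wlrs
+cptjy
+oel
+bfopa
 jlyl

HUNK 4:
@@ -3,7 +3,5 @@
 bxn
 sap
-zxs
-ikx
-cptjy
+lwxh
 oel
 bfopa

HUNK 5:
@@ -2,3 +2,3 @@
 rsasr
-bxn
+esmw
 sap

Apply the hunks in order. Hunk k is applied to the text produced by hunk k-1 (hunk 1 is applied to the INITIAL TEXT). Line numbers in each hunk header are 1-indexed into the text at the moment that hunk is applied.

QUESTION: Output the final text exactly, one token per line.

Hunk 1: at line 1 remove [kwyo,izg,mztfz] add [cgvo,xpamp] -> 9 lines: dkvda rsasr cgvo xpamp ikx kqmb wlrs jlyl jthf
Hunk 2: at line 2 remove [cgvo,xpamp] add [bxn,sap,zxs] -> 10 lines: dkvda rsasr bxn sap zxs ikx kqmb wlrs jlyl jthf
Hunk 3: at line 6 remove [kqmb,wlrs] add [cptjy,oel,bfopa] -> 11 lines: dkvda rsasr bxn sap zxs ikx cptjy oel bfopa jlyl jthf
Hunk 4: at line 3 remove [zxs,ikx,cptjy] add [lwxh] -> 9 lines: dkvda rsasr bxn sap lwxh oel bfopa jlyl jthf
Hunk 5: at line 2 remove [bxn] add [esmw] -> 9 lines: dkvda rsasr esmw sap lwxh oel bfopa jlyl jthf

Answer: dkvda
rsasr
esmw
sap
lwxh
oel
bfopa
jlyl
jthf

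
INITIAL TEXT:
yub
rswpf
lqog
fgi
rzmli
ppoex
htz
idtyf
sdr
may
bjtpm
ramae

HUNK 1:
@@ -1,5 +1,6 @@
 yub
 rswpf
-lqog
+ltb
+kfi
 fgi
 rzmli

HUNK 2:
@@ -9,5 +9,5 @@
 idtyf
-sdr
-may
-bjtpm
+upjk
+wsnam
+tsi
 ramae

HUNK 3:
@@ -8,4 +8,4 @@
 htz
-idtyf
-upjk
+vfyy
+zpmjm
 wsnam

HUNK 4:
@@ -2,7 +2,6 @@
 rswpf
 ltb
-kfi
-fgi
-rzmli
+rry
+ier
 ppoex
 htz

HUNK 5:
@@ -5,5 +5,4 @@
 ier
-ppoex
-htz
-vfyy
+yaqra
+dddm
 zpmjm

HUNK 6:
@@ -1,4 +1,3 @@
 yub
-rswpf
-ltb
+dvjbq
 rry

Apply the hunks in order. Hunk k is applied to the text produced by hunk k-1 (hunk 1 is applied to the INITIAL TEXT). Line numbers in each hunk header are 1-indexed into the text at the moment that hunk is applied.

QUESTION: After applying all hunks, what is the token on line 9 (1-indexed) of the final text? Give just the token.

Hunk 1: at line 1 remove [lqog] add [ltb,kfi] -> 13 lines: yub rswpf ltb kfi fgi rzmli ppoex htz idtyf sdr may bjtpm ramae
Hunk 2: at line 9 remove [sdr,may,bjtpm] add [upjk,wsnam,tsi] -> 13 lines: yub rswpf ltb kfi fgi rzmli ppoex htz idtyf upjk wsnam tsi ramae
Hunk 3: at line 8 remove [idtyf,upjk] add [vfyy,zpmjm] -> 13 lines: yub rswpf ltb kfi fgi rzmli ppoex htz vfyy zpmjm wsnam tsi ramae
Hunk 4: at line 2 remove [kfi,fgi,rzmli] add [rry,ier] -> 12 lines: yub rswpf ltb rry ier ppoex htz vfyy zpmjm wsnam tsi ramae
Hunk 5: at line 5 remove [ppoex,htz,vfyy] add [yaqra,dddm] -> 11 lines: yub rswpf ltb rry ier yaqra dddm zpmjm wsnam tsi ramae
Hunk 6: at line 1 remove [rswpf,ltb] add [dvjbq] -> 10 lines: yub dvjbq rry ier yaqra dddm zpmjm wsnam tsi ramae
Final line 9: tsi

Answer: tsi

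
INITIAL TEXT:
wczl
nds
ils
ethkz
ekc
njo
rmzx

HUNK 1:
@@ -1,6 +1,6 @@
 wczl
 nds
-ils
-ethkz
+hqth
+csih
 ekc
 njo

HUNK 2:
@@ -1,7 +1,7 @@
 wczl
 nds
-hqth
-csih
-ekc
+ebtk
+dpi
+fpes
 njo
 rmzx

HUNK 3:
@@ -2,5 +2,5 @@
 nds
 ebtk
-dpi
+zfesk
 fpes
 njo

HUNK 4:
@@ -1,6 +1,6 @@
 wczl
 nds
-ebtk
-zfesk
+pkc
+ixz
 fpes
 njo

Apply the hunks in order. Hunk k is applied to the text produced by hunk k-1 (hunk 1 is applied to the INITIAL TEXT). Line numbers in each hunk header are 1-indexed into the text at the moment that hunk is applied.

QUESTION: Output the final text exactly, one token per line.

Hunk 1: at line 1 remove [ils,ethkz] add [hqth,csih] -> 7 lines: wczl nds hqth csih ekc njo rmzx
Hunk 2: at line 1 remove [hqth,csih,ekc] add [ebtk,dpi,fpes] -> 7 lines: wczl nds ebtk dpi fpes njo rmzx
Hunk 3: at line 2 remove [dpi] add [zfesk] -> 7 lines: wczl nds ebtk zfesk fpes njo rmzx
Hunk 4: at line 1 remove [ebtk,zfesk] add [pkc,ixz] -> 7 lines: wczl nds pkc ixz fpes njo rmzx

Answer: wczl
nds
pkc
ixz
fpes
njo
rmzx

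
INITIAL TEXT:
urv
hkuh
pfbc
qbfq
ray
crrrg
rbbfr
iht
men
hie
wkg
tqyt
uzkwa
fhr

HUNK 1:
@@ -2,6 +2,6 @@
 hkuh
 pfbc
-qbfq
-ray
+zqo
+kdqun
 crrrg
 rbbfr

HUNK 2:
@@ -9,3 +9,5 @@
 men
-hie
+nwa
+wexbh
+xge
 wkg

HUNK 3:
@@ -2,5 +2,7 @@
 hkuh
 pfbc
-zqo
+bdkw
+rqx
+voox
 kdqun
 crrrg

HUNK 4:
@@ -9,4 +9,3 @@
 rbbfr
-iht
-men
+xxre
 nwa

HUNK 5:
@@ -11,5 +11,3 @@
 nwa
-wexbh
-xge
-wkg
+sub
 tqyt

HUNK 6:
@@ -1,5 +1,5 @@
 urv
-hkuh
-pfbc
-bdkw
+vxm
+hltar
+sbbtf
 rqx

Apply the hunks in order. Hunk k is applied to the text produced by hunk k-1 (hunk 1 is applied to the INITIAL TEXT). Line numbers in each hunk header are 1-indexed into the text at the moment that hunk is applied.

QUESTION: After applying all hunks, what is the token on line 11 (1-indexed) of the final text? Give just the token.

Hunk 1: at line 2 remove [qbfq,ray] add [zqo,kdqun] -> 14 lines: urv hkuh pfbc zqo kdqun crrrg rbbfr iht men hie wkg tqyt uzkwa fhr
Hunk 2: at line 9 remove [hie] add [nwa,wexbh,xge] -> 16 lines: urv hkuh pfbc zqo kdqun crrrg rbbfr iht men nwa wexbh xge wkg tqyt uzkwa fhr
Hunk 3: at line 2 remove [zqo] add [bdkw,rqx,voox] -> 18 lines: urv hkuh pfbc bdkw rqx voox kdqun crrrg rbbfr iht men nwa wexbh xge wkg tqyt uzkwa fhr
Hunk 4: at line 9 remove [iht,men] add [xxre] -> 17 lines: urv hkuh pfbc bdkw rqx voox kdqun crrrg rbbfr xxre nwa wexbh xge wkg tqyt uzkwa fhr
Hunk 5: at line 11 remove [wexbh,xge,wkg] add [sub] -> 15 lines: urv hkuh pfbc bdkw rqx voox kdqun crrrg rbbfr xxre nwa sub tqyt uzkwa fhr
Hunk 6: at line 1 remove [hkuh,pfbc,bdkw] add [vxm,hltar,sbbtf] -> 15 lines: urv vxm hltar sbbtf rqx voox kdqun crrrg rbbfr xxre nwa sub tqyt uzkwa fhr
Final line 11: nwa

Answer: nwa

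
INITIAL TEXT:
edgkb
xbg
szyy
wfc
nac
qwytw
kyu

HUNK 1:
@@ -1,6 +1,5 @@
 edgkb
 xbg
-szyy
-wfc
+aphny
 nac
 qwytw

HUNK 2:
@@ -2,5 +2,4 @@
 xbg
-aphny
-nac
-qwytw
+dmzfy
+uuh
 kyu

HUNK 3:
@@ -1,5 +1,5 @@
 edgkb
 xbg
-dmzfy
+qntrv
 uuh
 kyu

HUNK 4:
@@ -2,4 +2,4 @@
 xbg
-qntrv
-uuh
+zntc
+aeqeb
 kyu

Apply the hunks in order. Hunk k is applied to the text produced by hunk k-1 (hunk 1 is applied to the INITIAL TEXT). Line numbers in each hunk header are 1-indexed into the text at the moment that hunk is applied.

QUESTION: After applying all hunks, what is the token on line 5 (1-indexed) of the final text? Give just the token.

Answer: kyu

Derivation:
Hunk 1: at line 1 remove [szyy,wfc] add [aphny] -> 6 lines: edgkb xbg aphny nac qwytw kyu
Hunk 2: at line 2 remove [aphny,nac,qwytw] add [dmzfy,uuh] -> 5 lines: edgkb xbg dmzfy uuh kyu
Hunk 3: at line 1 remove [dmzfy] add [qntrv] -> 5 lines: edgkb xbg qntrv uuh kyu
Hunk 4: at line 2 remove [qntrv,uuh] add [zntc,aeqeb] -> 5 lines: edgkb xbg zntc aeqeb kyu
Final line 5: kyu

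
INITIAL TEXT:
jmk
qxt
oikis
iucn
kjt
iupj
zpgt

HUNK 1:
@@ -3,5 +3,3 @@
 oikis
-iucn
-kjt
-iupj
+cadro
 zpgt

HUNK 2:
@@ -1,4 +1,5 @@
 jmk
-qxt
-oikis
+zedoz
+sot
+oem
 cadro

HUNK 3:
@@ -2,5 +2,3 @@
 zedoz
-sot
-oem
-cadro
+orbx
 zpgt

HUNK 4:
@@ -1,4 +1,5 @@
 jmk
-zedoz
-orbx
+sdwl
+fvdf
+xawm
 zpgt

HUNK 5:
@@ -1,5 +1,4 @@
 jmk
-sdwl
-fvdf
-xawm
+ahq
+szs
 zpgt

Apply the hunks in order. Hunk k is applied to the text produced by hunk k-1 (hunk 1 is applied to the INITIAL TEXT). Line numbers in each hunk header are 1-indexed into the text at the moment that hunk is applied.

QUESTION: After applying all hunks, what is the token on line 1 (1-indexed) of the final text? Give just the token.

Hunk 1: at line 3 remove [iucn,kjt,iupj] add [cadro] -> 5 lines: jmk qxt oikis cadro zpgt
Hunk 2: at line 1 remove [qxt,oikis] add [zedoz,sot,oem] -> 6 lines: jmk zedoz sot oem cadro zpgt
Hunk 3: at line 2 remove [sot,oem,cadro] add [orbx] -> 4 lines: jmk zedoz orbx zpgt
Hunk 4: at line 1 remove [zedoz,orbx] add [sdwl,fvdf,xawm] -> 5 lines: jmk sdwl fvdf xawm zpgt
Hunk 5: at line 1 remove [sdwl,fvdf,xawm] add [ahq,szs] -> 4 lines: jmk ahq szs zpgt
Final line 1: jmk

Answer: jmk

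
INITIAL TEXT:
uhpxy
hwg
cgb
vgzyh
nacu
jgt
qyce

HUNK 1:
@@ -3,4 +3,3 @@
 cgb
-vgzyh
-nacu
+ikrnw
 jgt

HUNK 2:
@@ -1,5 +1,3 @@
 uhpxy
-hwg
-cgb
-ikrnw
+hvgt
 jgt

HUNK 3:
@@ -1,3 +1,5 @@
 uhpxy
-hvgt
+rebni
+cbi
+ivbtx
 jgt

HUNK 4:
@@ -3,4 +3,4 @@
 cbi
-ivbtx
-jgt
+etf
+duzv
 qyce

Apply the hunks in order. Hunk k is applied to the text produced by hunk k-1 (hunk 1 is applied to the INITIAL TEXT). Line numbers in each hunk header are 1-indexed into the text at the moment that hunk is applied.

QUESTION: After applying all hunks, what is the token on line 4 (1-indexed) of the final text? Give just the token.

Hunk 1: at line 3 remove [vgzyh,nacu] add [ikrnw] -> 6 lines: uhpxy hwg cgb ikrnw jgt qyce
Hunk 2: at line 1 remove [hwg,cgb,ikrnw] add [hvgt] -> 4 lines: uhpxy hvgt jgt qyce
Hunk 3: at line 1 remove [hvgt] add [rebni,cbi,ivbtx] -> 6 lines: uhpxy rebni cbi ivbtx jgt qyce
Hunk 4: at line 3 remove [ivbtx,jgt] add [etf,duzv] -> 6 lines: uhpxy rebni cbi etf duzv qyce
Final line 4: etf

Answer: etf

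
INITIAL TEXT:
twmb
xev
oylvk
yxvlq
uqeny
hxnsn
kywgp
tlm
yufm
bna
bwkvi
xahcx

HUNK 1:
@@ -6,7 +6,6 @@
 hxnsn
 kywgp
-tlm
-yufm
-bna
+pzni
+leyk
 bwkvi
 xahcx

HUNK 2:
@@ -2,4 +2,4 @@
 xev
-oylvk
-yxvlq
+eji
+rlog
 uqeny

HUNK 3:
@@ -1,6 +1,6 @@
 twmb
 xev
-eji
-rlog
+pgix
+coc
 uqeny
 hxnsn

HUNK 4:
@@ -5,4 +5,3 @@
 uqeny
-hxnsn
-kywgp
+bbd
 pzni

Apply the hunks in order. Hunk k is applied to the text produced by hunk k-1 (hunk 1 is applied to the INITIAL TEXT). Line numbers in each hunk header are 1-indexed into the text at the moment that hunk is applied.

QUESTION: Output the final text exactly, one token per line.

Hunk 1: at line 6 remove [tlm,yufm,bna] add [pzni,leyk] -> 11 lines: twmb xev oylvk yxvlq uqeny hxnsn kywgp pzni leyk bwkvi xahcx
Hunk 2: at line 2 remove [oylvk,yxvlq] add [eji,rlog] -> 11 lines: twmb xev eji rlog uqeny hxnsn kywgp pzni leyk bwkvi xahcx
Hunk 3: at line 1 remove [eji,rlog] add [pgix,coc] -> 11 lines: twmb xev pgix coc uqeny hxnsn kywgp pzni leyk bwkvi xahcx
Hunk 4: at line 5 remove [hxnsn,kywgp] add [bbd] -> 10 lines: twmb xev pgix coc uqeny bbd pzni leyk bwkvi xahcx

Answer: twmb
xev
pgix
coc
uqeny
bbd
pzni
leyk
bwkvi
xahcx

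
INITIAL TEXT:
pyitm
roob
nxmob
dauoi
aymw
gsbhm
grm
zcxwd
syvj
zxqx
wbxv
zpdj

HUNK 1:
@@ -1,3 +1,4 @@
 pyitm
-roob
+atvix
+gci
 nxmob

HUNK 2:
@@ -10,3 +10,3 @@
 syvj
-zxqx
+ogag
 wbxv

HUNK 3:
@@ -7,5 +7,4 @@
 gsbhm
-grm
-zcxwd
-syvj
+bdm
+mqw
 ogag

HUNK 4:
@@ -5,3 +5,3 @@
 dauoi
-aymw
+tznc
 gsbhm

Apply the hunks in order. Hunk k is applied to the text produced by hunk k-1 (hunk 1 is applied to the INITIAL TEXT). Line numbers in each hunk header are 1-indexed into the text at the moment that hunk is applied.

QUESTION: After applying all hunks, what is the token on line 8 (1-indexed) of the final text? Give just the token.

Hunk 1: at line 1 remove [roob] add [atvix,gci] -> 13 lines: pyitm atvix gci nxmob dauoi aymw gsbhm grm zcxwd syvj zxqx wbxv zpdj
Hunk 2: at line 10 remove [zxqx] add [ogag] -> 13 lines: pyitm atvix gci nxmob dauoi aymw gsbhm grm zcxwd syvj ogag wbxv zpdj
Hunk 3: at line 7 remove [grm,zcxwd,syvj] add [bdm,mqw] -> 12 lines: pyitm atvix gci nxmob dauoi aymw gsbhm bdm mqw ogag wbxv zpdj
Hunk 4: at line 5 remove [aymw] add [tznc] -> 12 lines: pyitm atvix gci nxmob dauoi tznc gsbhm bdm mqw ogag wbxv zpdj
Final line 8: bdm

Answer: bdm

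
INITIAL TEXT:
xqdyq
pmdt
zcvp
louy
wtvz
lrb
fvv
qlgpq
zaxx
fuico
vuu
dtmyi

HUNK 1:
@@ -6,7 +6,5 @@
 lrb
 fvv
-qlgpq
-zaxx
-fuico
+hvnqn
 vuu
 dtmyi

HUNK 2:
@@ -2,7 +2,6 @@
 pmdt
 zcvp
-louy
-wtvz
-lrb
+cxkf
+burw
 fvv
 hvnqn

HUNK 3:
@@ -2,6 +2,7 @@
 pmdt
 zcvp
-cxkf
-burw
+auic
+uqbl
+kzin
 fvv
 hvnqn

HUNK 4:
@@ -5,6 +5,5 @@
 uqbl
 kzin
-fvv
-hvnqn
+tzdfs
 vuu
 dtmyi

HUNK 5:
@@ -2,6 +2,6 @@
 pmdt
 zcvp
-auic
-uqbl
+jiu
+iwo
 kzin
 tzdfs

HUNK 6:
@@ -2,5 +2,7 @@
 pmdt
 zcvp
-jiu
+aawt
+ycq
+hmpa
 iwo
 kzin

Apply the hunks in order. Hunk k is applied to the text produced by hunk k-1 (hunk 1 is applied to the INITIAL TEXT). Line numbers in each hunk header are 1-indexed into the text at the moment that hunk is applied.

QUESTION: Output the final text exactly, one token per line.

Hunk 1: at line 6 remove [qlgpq,zaxx,fuico] add [hvnqn] -> 10 lines: xqdyq pmdt zcvp louy wtvz lrb fvv hvnqn vuu dtmyi
Hunk 2: at line 2 remove [louy,wtvz,lrb] add [cxkf,burw] -> 9 lines: xqdyq pmdt zcvp cxkf burw fvv hvnqn vuu dtmyi
Hunk 3: at line 2 remove [cxkf,burw] add [auic,uqbl,kzin] -> 10 lines: xqdyq pmdt zcvp auic uqbl kzin fvv hvnqn vuu dtmyi
Hunk 4: at line 5 remove [fvv,hvnqn] add [tzdfs] -> 9 lines: xqdyq pmdt zcvp auic uqbl kzin tzdfs vuu dtmyi
Hunk 5: at line 2 remove [auic,uqbl] add [jiu,iwo] -> 9 lines: xqdyq pmdt zcvp jiu iwo kzin tzdfs vuu dtmyi
Hunk 6: at line 2 remove [jiu] add [aawt,ycq,hmpa] -> 11 lines: xqdyq pmdt zcvp aawt ycq hmpa iwo kzin tzdfs vuu dtmyi

Answer: xqdyq
pmdt
zcvp
aawt
ycq
hmpa
iwo
kzin
tzdfs
vuu
dtmyi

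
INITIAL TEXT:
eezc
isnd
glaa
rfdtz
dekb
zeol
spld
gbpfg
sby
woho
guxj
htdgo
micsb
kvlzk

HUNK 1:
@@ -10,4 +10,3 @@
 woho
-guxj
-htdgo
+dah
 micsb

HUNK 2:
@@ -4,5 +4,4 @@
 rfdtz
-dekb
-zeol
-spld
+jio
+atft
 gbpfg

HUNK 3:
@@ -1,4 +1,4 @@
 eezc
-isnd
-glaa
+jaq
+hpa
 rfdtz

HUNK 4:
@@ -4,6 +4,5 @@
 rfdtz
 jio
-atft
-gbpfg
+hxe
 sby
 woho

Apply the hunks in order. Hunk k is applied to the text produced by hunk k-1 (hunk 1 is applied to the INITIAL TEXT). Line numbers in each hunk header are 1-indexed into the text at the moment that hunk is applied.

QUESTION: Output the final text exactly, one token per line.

Hunk 1: at line 10 remove [guxj,htdgo] add [dah] -> 13 lines: eezc isnd glaa rfdtz dekb zeol spld gbpfg sby woho dah micsb kvlzk
Hunk 2: at line 4 remove [dekb,zeol,spld] add [jio,atft] -> 12 lines: eezc isnd glaa rfdtz jio atft gbpfg sby woho dah micsb kvlzk
Hunk 3: at line 1 remove [isnd,glaa] add [jaq,hpa] -> 12 lines: eezc jaq hpa rfdtz jio atft gbpfg sby woho dah micsb kvlzk
Hunk 4: at line 4 remove [atft,gbpfg] add [hxe] -> 11 lines: eezc jaq hpa rfdtz jio hxe sby woho dah micsb kvlzk

Answer: eezc
jaq
hpa
rfdtz
jio
hxe
sby
woho
dah
micsb
kvlzk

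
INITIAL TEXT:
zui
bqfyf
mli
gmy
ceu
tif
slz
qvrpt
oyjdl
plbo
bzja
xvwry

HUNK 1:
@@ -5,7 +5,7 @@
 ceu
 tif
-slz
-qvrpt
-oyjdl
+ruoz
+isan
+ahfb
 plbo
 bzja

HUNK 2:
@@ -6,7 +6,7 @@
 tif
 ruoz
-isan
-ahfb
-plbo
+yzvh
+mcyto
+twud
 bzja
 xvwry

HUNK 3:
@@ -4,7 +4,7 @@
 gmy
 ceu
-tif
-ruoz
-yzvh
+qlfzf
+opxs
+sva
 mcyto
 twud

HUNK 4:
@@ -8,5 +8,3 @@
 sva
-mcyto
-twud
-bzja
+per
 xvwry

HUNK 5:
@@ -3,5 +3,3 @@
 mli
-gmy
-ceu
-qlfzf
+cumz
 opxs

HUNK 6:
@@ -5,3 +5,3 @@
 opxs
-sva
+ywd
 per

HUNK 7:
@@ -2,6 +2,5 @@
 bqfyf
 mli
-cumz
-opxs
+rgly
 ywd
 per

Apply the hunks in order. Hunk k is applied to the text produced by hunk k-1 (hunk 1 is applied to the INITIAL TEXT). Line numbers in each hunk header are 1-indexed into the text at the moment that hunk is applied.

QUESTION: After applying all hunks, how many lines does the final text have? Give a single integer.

Hunk 1: at line 5 remove [slz,qvrpt,oyjdl] add [ruoz,isan,ahfb] -> 12 lines: zui bqfyf mli gmy ceu tif ruoz isan ahfb plbo bzja xvwry
Hunk 2: at line 6 remove [isan,ahfb,plbo] add [yzvh,mcyto,twud] -> 12 lines: zui bqfyf mli gmy ceu tif ruoz yzvh mcyto twud bzja xvwry
Hunk 3: at line 4 remove [tif,ruoz,yzvh] add [qlfzf,opxs,sva] -> 12 lines: zui bqfyf mli gmy ceu qlfzf opxs sva mcyto twud bzja xvwry
Hunk 4: at line 8 remove [mcyto,twud,bzja] add [per] -> 10 lines: zui bqfyf mli gmy ceu qlfzf opxs sva per xvwry
Hunk 5: at line 3 remove [gmy,ceu,qlfzf] add [cumz] -> 8 lines: zui bqfyf mli cumz opxs sva per xvwry
Hunk 6: at line 5 remove [sva] add [ywd] -> 8 lines: zui bqfyf mli cumz opxs ywd per xvwry
Hunk 7: at line 2 remove [cumz,opxs] add [rgly] -> 7 lines: zui bqfyf mli rgly ywd per xvwry
Final line count: 7

Answer: 7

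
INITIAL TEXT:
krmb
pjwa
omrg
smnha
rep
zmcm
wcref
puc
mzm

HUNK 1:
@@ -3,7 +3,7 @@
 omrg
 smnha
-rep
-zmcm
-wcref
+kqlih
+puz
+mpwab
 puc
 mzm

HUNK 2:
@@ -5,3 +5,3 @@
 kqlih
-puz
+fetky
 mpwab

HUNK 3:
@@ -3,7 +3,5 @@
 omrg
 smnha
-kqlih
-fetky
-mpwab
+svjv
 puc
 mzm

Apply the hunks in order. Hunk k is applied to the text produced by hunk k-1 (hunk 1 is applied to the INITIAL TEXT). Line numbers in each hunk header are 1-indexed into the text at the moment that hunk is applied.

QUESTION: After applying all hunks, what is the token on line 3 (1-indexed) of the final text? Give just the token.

Answer: omrg

Derivation:
Hunk 1: at line 3 remove [rep,zmcm,wcref] add [kqlih,puz,mpwab] -> 9 lines: krmb pjwa omrg smnha kqlih puz mpwab puc mzm
Hunk 2: at line 5 remove [puz] add [fetky] -> 9 lines: krmb pjwa omrg smnha kqlih fetky mpwab puc mzm
Hunk 3: at line 3 remove [kqlih,fetky,mpwab] add [svjv] -> 7 lines: krmb pjwa omrg smnha svjv puc mzm
Final line 3: omrg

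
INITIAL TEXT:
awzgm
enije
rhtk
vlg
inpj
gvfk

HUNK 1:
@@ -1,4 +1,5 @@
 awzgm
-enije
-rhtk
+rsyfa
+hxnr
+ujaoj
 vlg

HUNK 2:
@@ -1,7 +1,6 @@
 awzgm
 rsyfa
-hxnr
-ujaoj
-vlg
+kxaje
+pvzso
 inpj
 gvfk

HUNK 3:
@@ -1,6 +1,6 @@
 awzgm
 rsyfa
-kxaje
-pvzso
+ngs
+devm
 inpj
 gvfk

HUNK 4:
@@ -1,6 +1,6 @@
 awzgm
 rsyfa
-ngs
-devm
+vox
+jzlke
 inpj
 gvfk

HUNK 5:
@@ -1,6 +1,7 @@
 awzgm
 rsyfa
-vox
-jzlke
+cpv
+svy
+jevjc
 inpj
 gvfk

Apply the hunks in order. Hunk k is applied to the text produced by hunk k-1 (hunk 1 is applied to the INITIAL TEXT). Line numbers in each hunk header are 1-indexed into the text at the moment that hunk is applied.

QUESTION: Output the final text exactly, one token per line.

Answer: awzgm
rsyfa
cpv
svy
jevjc
inpj
gvfk

Derivation:
Hunk 1: at line 1 remove [enije,rhtk] add [rsyfa,hxnr,ujaoj] -> 7 lines: awzgm rsyfa hxnr ujaoj vlg inpj gvfk
Hunk 2: at line 1 remove [hxnr,ujaoj,vlg] add [kxaje,pvzso] -> 6 lines: awzgm rsyfa kxaje pvzso inpj gvfk
Hunk 3: at line 1 remove [kxaje,pvzso] add [ngs,devm] -> 6 lines: awzgm rsyfa ngs devm inpj gvfk
Hunk 4: at line 1 remove [ngs,devm] add [vox,jzlke] -> 6 lines: awzgm rsyfa vox jzlke inpj gvfk
Hunk 5: at line 1 remove [vox,jzlke] add [cpv,svy,jevjc] -> 7 lines: awzgm rsyfa cpv svy jevjc inpj gvfk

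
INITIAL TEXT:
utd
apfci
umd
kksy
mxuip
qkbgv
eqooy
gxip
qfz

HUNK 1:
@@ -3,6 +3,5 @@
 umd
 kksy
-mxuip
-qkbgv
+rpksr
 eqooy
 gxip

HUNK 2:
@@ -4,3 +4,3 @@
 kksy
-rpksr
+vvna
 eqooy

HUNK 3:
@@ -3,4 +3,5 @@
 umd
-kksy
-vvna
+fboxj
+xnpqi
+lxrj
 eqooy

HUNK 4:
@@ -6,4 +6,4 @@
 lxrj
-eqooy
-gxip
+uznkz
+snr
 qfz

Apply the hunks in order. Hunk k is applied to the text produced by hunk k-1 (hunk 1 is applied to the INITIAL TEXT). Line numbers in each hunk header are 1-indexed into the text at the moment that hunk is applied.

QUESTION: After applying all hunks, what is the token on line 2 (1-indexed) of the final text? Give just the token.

Hunk 1: at line 3 remove [mxuip,qkbgv] add [rpksr] -> 8 lines: utd apfci umd kksy rpksr eqooy gxip qfz
Hunk 2: at line 4 remove [rpksr] add [vvna] -> 8 lines: utd apfci umd kksy vvna eqooy gxip qfz
Hunk 3: at line 3 remove [kksy,vvna] add [fboxj,xnpqi,lxrj] -> 9 lines: utd apfci umd fboxj xnpqi lxrj eqooy gxip qfz
Hunk 4: at line 6 remove [eqooy,gxip] add [uznkz,snr] -> 9 lines: utd apfci umd fboxj xnpqi lxrj uznkz snr qfz
Final line 2: apfci

Answer: apfci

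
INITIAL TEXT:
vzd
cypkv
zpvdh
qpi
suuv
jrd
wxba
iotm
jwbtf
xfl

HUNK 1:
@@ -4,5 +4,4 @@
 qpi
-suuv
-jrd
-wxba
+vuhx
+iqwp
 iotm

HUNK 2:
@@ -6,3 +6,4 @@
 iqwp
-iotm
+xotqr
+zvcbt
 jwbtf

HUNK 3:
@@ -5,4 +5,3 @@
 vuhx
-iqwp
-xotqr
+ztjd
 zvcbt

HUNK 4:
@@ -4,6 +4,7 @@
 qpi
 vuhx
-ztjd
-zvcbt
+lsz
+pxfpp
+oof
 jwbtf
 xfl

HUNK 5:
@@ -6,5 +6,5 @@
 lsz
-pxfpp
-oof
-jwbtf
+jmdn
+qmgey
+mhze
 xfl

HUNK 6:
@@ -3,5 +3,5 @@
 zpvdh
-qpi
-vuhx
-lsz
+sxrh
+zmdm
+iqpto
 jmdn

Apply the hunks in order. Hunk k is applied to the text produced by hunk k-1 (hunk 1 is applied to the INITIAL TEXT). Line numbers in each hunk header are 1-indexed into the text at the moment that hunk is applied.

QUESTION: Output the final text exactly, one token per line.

Hunk 1: at line 4 remove [suuv,jrd,wxba] add [vuhx,iqwp] -> 9 lines: vzd cypkv zpvdh qpi vuhx iqwp iotm jwbtf xfl
Hunk 2: at line 6 remove [iotm] add [xotqr,zvcbt] -> 10 lines: vzd cypkv zpvdh qpi vuhx iqwp xotqr zvcbt jwbtf xfl
Hunk 3: at line 5 remove [iqwp,xotqr] add [ztjd] -> 9 lines: vzd cypkv zpvdh qpi vuhx ztjd zvcbt jwbtf xfl
Hunk 4: at line 4 remove [ztjd,zvcbt] add [lsz,pxfpp,oof] -> 10 lines: vzd cypkv zpvdh qpi vuhx lsz pxfpp oof jwbtf xfl
Hunk 5: at line 6 remove [pxfpp,oof,jwbtf] add [jmdn,qmgey,mhze] -> 10 lines: vzd cypkv zpvdh qpi vuhx lsz jmdn qmgey mhze xfl
Hunk 6: at line 3 remove [qpi,vuhx,lsz] add [sxrh,zmdm,iqpto] -> 10 lines: vzd cypkv zpvdh sxrh zmdm iqpto jmdn qmgey mhze xfl

Answer: vzd
cypkv
zpvdh
sxrh
zmdm
iqpto
jmdn
qmgey
mhze
xfl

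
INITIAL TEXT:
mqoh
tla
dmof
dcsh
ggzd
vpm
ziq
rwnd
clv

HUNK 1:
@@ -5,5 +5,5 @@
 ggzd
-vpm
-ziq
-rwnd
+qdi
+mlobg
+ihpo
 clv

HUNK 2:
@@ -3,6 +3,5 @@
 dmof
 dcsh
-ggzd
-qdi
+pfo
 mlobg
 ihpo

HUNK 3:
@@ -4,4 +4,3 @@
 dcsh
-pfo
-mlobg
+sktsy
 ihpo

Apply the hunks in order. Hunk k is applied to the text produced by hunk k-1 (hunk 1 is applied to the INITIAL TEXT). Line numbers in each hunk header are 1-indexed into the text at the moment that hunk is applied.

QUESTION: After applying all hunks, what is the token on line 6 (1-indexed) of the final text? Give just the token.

Answer: ihpo

Derivation:
Hunk 1: at line 5 remove [vpm,ziq,rwnd] add [qdi,mlobg,ihpo] -> 9 lines: mqoh tla dmof dcsh ggzd qdi mlobg ihpo clv
Hunk 2: at line 3 remove [ggzd,qdi] add [pfo] -> 8 lines: mqoh tla dmof dcsh pfo mlobg ihpo clv
Hunk 3: at line 4 remove [pfo,mlobg] add [sktsy] -> 7 lines: mqoh tla dmof dcsh sktsy ihpo clv
Final line 6: ihpo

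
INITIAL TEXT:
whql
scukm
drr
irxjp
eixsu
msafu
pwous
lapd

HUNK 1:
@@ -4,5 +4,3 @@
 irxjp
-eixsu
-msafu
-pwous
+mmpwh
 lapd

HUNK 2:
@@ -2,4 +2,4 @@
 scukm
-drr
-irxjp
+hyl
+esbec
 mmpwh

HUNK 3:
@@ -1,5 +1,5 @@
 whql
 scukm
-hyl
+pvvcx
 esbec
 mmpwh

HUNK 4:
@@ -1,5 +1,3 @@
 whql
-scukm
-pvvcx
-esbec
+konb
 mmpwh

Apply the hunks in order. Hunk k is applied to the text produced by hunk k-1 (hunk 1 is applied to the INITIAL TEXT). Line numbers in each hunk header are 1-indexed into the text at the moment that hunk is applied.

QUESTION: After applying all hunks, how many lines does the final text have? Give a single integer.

Hunk 1: at line 4 remove [eixsu,msafu,pwous] add [mmpwh] -> 6 lines: whql scukm drr irxjp mmpwh lapd
Hunk 2: at line 2 remove [drr,irxjp] add [hyl,esbec] -> 6 lines: whql scukm hyl esbec mmpwh lapd
Hunk 3: at line 1 remove [hyl] add [pvvcx] -> 6 lines: whql scukm pvvcx esbec mmpwh lapd
Hunk 4: at line 1 remove [scukm,pvvcx,esbec] add [konb] -> 4 lines: whql konb mmpwh lapd
Final line count: 4

Answer: 4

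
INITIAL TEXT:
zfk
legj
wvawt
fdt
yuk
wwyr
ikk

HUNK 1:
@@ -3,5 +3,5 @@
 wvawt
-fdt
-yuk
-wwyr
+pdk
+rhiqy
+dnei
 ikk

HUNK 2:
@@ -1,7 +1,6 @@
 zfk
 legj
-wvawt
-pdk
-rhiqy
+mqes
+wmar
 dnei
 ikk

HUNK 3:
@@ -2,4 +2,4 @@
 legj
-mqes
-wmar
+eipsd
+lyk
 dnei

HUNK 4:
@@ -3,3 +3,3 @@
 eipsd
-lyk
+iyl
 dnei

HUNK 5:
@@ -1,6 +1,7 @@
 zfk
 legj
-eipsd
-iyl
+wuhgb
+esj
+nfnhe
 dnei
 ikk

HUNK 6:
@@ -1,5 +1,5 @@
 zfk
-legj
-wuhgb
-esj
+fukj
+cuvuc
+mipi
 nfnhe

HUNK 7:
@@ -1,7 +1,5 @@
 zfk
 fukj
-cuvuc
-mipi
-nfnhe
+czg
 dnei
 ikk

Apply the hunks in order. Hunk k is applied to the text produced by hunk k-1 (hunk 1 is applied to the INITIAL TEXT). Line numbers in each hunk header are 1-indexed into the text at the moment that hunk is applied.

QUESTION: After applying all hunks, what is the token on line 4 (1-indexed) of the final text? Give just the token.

Hunk 1: at line 3 remove [fdt,yuk,wwyr] add [pdk,rhiqy,dnei] -> 7 lines: zfk legj wvawt pdk rhiqy dnei ikk
Hunk 2: at line 1 remove [wvawt,pdk,rhiqy] add [mqes,wmar] -> 6 lines: zfk legj mqes wmar dnei ikk
Hunk 3: at line 2 remove [mqes,wmar] add [eipsd,lyk] -> 6 lines: zfk legj eipsd lyk dnei ikk
Hunk 4: at line 3 remove [lyk] add [iyl] -> 6 lines: zfk legj eipsd iyl dnei ikk
Hunk 5: at line 1 remove [eipsd,iyl] add [wuhgb,esj,nfnhe] -> 7 lines: zfk legj wuhgb esj nfnhe dnei ikk
Hunk 6: at line 1 remove [legj,wuhgb,esj] add [fukj,cuvuc,mipi] -> 7 lines: zfk fukj cuvuc mipi nfnhe dnei ikk
Hunk 7: at line 1 remove [cuvuc,mipi,nfnhe] add [czg] -> 5 lines: zfk fukj czg dnei ikk
Final line 4: dnei

Answer: dnei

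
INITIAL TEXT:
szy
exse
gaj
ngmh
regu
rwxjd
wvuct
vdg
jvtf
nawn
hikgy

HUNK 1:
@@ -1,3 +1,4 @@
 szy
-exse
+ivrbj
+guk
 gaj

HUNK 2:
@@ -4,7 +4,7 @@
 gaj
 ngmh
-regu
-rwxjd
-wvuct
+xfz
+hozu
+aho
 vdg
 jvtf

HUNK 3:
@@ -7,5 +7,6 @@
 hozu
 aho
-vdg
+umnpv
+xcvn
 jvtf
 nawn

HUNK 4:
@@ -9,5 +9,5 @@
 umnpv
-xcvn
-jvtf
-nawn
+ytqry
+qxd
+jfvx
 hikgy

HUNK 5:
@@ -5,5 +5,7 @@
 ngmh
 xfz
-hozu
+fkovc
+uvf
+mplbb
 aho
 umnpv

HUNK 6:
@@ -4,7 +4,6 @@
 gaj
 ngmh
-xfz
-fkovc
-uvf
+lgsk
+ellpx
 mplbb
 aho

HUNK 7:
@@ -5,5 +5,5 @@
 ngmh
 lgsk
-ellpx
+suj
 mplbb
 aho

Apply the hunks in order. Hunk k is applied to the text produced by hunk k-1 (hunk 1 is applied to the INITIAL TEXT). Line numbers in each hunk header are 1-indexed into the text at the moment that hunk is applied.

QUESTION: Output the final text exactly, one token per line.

Answer: szy
ivrbj
guk
gaj
ngmh
lgsk
suj
mplbb
aho
umnpv
ytqry
qxd
jfvx
hikgy

Derivation:
Hunk 1: at line 1 remove [exse] add [ivrbj,guk] -> 12 lines: szy ivrbj guk gaj ngmh regu rwxjd wvuct vdg jvtf nawn hikgy
Hunk 2: at line 4 remove [regu,rwxjd,wvuct] add [xfz,hozu,aho] -> 12 lines: szy ivrbj guk gaj ngmh xfz hozu aho vdg jvtf nawn hikgy
Hunk 3: at line 7 remove [vdg] add [umnpv,xcvn] -> 13 lines: szy ivrbj guk gaj ngmh xfz hozu aho umnpv xcvn jvtf nawn hikgy
Hunk 4: at line 9 remove [xcvn,jvtf,nawn] add [ytqry,qxd,jfvx] -> 13 lines: szy ivrbj guk gaj ngmh xfz hozu aho umnpv ytqry qxd jfvx hikgy
Hunk 5: at line 5 remove [hozu] add [fkovc,uvf,mplbb] -> 15 lines: szy ivrbj guk gaj ngmh xfz fkovc uvf mplbb aho umnpv ytqry qxd jfvx hikgy
Hunk 6: at line 4 remove [xfz,fkovc,uvf] add [lgsk,ellpx] -> 14 lines: szy ivrbj guk gaj ngmh lgsk ellpx mplbb aho umnpv ytqry qxd jfvx hikgy
Hunk 7: at line 5 remove [ellpx] add [suj] -> 14 lines: szy ivrbj guk gaj ngmh lgsk suj mplbb aho umnpv ytqry qxd jfvx hikgy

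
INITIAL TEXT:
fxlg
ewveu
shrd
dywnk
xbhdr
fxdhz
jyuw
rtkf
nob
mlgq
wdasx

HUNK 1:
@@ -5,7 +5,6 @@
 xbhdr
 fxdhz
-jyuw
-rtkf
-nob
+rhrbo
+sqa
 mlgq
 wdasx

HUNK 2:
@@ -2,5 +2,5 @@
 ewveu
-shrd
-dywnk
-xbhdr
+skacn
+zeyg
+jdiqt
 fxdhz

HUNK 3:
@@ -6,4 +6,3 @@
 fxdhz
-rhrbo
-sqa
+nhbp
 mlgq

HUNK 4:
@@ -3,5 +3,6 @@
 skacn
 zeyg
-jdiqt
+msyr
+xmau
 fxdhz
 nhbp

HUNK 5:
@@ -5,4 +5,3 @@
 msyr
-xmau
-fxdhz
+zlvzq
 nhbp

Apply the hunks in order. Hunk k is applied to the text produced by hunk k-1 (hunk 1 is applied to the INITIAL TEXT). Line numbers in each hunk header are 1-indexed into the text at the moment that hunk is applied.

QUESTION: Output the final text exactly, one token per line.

Hunk 1: at line 5 remove [jyuw,rtkf,nob] add [rhrbo,sqa] -> 10 lines: fxlg ewveu shrd dywnk xbhdr fxdhz rhrbo sqa mlgq wdasx
Hunk 2: at line 2 remove [shrd,dywnk,xbhdr] add [skacn,zeyg,jdiqt] -> 10 lines: fxlg ewveu skacn zeyg jdiqt fxdhz rhrbo sqa mlgq wdasx
Hunk 3: at line 6 remove [rhrbo,sqa] add [nhbp] -> 9 lines: fxlg ewveu skacn zeyg jdiqt fxdhz nhbp mlgq wdasx
Hunk 4: at line 3 remove [jdiqt] add [msyr,xmau] -> 10 lines: fxlg ewveu skacn zeyg msyr xmau fxdhz nhbp mlgq wdasx
Hunk 5: at line 5 remove [xmau,fxdhz] add [zlvzq] -> 9 lines: fxlg ewveu skacn zeyg msyr zlvzq nhbp mlgq wdasx

Answer: fxlg
ewveu
skacn
zeyg
msyr
zlvzq
nhbp
mlgq
wdasx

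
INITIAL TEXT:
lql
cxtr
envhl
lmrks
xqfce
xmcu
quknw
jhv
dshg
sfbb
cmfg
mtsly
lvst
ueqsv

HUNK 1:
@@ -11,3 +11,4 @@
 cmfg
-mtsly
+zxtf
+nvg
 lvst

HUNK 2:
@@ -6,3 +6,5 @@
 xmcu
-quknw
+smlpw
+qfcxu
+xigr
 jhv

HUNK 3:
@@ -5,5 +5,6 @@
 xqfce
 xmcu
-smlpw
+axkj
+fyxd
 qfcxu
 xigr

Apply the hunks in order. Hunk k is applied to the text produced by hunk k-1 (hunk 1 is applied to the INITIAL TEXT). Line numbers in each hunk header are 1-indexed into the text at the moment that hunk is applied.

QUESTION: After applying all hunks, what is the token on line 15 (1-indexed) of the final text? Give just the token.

Hunk 1: at line 11 remove [mtsly] add [zxtf,nvg] -> 15 lines: lql cxtr envhl lmrks xqfce xmcu quknw jhv dshg sfbb cmfg zxtf nvg lvst ueqsv
Hunk 2: at line 6 remove [quknw] add [smlpw,qfcxu,xigr] -> 17 lines: lql cxtr envhl lmrks xqfce xmcu smlpw qfcxu xigr jhv dshg sfbb cmfg zxtf nvg lvst ueqsv
Hunk 3: at line 5 remove [smlpw] add [axkj,fyxd] -> 18 lines: lql cxtr envhl lmrks xqfce xmcu axkj fyxd qfcxu xigr jhv dshg sfbb cmfg zxtf nvg lvst ueqsv
Final line 15: zxtf

Answer: zxtf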